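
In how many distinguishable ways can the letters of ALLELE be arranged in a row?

60

ALLELE has 6 letters with E appearing twice and L appearing 3 times.
The number of distinct arrangements is 6!/(3!·2!) = 720/12 = 60.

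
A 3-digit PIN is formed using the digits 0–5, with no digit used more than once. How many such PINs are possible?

This is a permutation of 3 out of 6: P(6,3) = 6!/3!.
That product is 6 × 5 × 4 = 120.

120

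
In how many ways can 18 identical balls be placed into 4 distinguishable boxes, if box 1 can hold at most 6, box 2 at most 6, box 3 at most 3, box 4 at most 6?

20

Without the upper bounds there are C(21,3) = 1330 ways to split 18 among 4 boxes.
Subtract solutions that violate a single cap (substitute x_i' = x_i − (cap_i+1)): x_1 ≥ 7 gives C(14,3) = 364; x_2 ≥ 7 gives C(14,3) = 364; x_3 ≥ 4 gives C(17,3) = 680; x_4 ≥ 7 gives C(14,3) = 364. Together 1772.
Add back pairs where two caps are both exceeded: 35 + 120 + 35 + 120 + 35 + 120 = 465.
Subtract triples: 1 + 0 + 1 + 1 = 3.
By inclusion–exclusion the count is 1330 − 1772 + 465 − 3 = 20.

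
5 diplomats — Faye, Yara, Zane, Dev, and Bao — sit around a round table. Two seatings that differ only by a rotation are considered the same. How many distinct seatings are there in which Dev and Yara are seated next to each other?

12

Glue Dev and Yara into a block (2 internal orders). Seating 4 units around a circle gives (3)! arrangements.
So 2 × (3)! = 2 × 6 = 12.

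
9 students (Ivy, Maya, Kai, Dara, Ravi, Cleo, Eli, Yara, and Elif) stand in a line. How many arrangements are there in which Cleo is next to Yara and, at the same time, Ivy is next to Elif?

Treat {Cleo,Yara} as one block (2 orders) and {Ivy,Elif} as another (2 orders).
That leaves 7 units to arrange: 2 × 2 × 7! = 4 × 5040 = 20160.

20160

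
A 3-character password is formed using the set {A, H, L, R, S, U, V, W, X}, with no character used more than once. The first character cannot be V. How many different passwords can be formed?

448

The first character has 9−1 = 8 choices (anything except V).
The remaining 2 characters are filled from the other 8 symbols without repetition: 8 × 7 = 56.
Total: 8 × 56 = 448.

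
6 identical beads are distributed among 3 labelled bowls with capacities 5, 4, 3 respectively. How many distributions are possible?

By stars and bars, unrestricted non-negative solutions to x_1+…+x_3 = 6 number C(6+2,2) = 28.
Subtract solutions that violate a single cap (substitute x_i' = x_i − (cap_i+1)): x_1 ≥ 6 gives C(2,2) = 1; x_2 ≥ 5 gives C(3,2) = 3; x_3 ≥ 4 gives C(4,2) = 6. Together 10.
No two caps can be exceeded simultaneously, so the pair terms are all 0.
By inclusion–exclusion the count is 28 − 10 + 0 = 18.

18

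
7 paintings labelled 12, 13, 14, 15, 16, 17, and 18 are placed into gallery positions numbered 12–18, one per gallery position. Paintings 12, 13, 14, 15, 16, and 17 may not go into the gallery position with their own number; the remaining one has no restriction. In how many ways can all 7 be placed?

2119

Let Aᵢ (for 12 ≤ i ≤ 17) be the placements that put painting i in its forbidden gallery position. Any j of these fix j positions, leaving (7−j)! ways to fill the rest, and there are C(6,j) ways to pick which j.
By inclusion–exclusion, the number of valid placements is Σ_{j=0}^{6} (−1)^j C(6,j)·(7−j)!.
Computing: 5040 − 4320 + 1800 − 480 + 90 − 12 + 1 = 2119.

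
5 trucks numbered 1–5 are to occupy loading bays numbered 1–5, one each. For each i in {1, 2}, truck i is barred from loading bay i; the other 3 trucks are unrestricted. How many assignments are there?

Let Aᵢ (for i ∈ {1, 2}) be the placements that put truck i in its forbidden loading bay. Any j of these fix j positions, leaving (5−j)! ways to fill the rest, and there are C(2,j) ways to pick which j.
By inclusion–exclusion, the number of valid placements is Σ_{j=0}^{2} (−1)^j C(2,j)·(5−j)!.
Computing: 120 − 48 + 6 = 78.

78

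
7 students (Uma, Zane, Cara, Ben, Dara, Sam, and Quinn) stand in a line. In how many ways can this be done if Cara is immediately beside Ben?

1440

Treat {Cara, Ben} as a single unit. There are 6 units to order, and the pair itself can be ordered 2 ways.
That gives 2 × 6! = 2 × 720 = 1440.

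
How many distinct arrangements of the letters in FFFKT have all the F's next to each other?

Treat the 3 copies of F as a single block. The multiset to arrange is then {FFF, K, T}, 3 items in all.
All 3 items are distinct, so there are (3)! = 6 arrangements.

6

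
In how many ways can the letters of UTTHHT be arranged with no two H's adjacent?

40

There are 6!/(3!·2!) = 60 arrangements of UTTHHT in total.
Arrangements with the H's together: treat HH as one letter, giving (5)!/(3!) = 20.
Hence 60 − 20 = 40.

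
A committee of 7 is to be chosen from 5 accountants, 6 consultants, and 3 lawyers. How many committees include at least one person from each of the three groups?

3058

With no constraint there are C(14,7) = 3432 possible selections.
Subtract selections that omit an entire group: no accountants → C(9,7) = 36; no consultants → C(8,7) = 8; no lawyers → C(11,7) = 330.
Add back selections omitting two groups (i.e. drawn from a single group): C(5,7) + C(6,7) + C(3,7) = 0.
By inclusion–exclusion: 3432 − 374 + 0 = 3058.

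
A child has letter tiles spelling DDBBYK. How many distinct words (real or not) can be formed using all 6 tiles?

DDBBYK has 6 letters with B appearing twice and D appearing twice.
Dividing 6! = 720 by 2!·2! = 4 for the repeated letters gives 180.

180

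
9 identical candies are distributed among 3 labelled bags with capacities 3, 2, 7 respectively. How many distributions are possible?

Ignoring the caps, the number of non-negative solutions to x_1+…+x_3 = 9 is C(11,2) = 55.
Subtract solutions that violate a single cap (substitute x_i' = x_i − (cap_i+1)): x_1 ≥ 4 gives C(7,2) = 21; x_2 ≥ 3 gives C(8,2) = 28; x_3 ≥ 8 gives C(3,2) = 3. Together 52.
Add back pairs where two caps are both exceeded: 6 + 0 + 0 = 6.
By inclusion–exclusion the count is 55 − 52 + 6 = 9.

9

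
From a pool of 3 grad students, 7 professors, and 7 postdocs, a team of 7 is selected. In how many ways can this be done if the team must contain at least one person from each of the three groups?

Total 7-person selections from all 17: C(17,7) = 19448.
Subtract selections that omit an entire group: no grad students → C(14,7) = 3432; no professors → C(10,7) = 120; no postdocs → C(10,7) = 120.
Add back selections omitting two groups (i.e. drawn from a single group): C(3,7) + C(7,7) + C(7,7) = 2.
By inclusion–exclusion: 19448 − 3672 + 2 = 15778.

15778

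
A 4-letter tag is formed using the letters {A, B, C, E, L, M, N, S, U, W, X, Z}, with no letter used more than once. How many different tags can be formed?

Choose and order 4 of the 12 symbols: the first letter has 12 options, the next 11, then 10, 9.
12 × 11 × 10 × 9 = 11880.

11880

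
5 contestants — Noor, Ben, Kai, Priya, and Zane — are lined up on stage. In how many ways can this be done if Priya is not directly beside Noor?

Of the 5! = 120 arrangements, those with Priya and Noor adjacent number 2 × 4! = 48 (treat the pair as a block with 2 internal orders).
So 120 − 48 = 72 arrangements keep them apart.

72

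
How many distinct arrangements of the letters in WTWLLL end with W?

20

With the last slot taken by W, it remains to arrange the other 5 letters (TWLLL).
Those 5 letters have L appearing 3 times, giving (5)!/(3!) = 20.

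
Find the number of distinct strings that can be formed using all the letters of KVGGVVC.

KVGGVVC has 7 letters with G appearing twice and V appearing 3 times.
Dividing 7! = 5040 by 3!·2! = 12 for the repeated letters gives 420.

420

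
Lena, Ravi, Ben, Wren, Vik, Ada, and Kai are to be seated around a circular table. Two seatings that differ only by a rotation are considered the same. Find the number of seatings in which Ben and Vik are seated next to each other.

Treat {Ben, Vik} as one unit (2 internal orders) and seat the resulting 6 units around the table: (5)! circular arrangements.
So 2 × (5)! = 2 × 120 = 240.

240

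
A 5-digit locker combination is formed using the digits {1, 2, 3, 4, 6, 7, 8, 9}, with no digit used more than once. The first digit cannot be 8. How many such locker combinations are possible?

5880

The first digit has 8−1 = 7 choices (anything except 8).
The remaining 4 digits are filled from the other 7 symbols without repetition: 7 × 6 × 5 × 4 = 840.
Total: 7 × 840 = 5880.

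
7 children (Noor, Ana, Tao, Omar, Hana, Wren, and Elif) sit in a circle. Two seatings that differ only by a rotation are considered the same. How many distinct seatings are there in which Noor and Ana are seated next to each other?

240

Glue Noor and Ana into a block (2 internal orders). Seating 6 units around a circle gives (5)! arrangements.
So 2 × (5)! = 2 × 120 = 240.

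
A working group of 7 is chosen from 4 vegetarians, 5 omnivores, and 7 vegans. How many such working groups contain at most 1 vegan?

Split by how many vegans are chosen (0 through 1).
Sum: C(7,0)·C(9,7) + C(7,1)·C(9,6) = 36 + 588 = 624.

624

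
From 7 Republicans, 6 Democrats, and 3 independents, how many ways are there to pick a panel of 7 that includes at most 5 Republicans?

11376

Split by how many Republicans are chosen (0 through 5).
Sum: C(7,0)·C(9,7) + C(7,1)·C(9,6) + C(7,2)·C(9,5) + C(7,3)·C(9,4) + C(7,4)·C(9,3) + C(7,5)·C(9,2) = 36 + 588 + 2646 + 4410 + 2940 + 756 = 11376.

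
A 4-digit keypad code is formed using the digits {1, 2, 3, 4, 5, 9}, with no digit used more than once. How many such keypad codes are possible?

360

With no repetition, fill the 4 digits in order: 6 choices, then 5, down to 3.
6 × 5 × 4 × 3 = 360.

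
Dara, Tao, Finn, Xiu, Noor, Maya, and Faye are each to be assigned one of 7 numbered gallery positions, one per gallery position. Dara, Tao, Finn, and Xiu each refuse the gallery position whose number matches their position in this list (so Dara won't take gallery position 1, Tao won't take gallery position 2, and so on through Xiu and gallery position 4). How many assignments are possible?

Let Aᵢ (for 1 ≤ i ≤ 4) be the placements that put person i in their forbidden gallery position. Any j of these fix j positions, leaving (7−j)! ways to fill the rest, and there are C(4,j) ways to pick which j.
By inclusion–exclusion, the number of valid placements is Σ_{j=0}^{4} (−1)^j C(4,j)·(7−j)!.
Computing: 5040 − 2880 + 720 − 96 + 6 = 2790.

2790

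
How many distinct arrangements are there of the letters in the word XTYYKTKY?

The 8 letters of XTYYKTKY have repeats: K appearing twice, T appearing twice, and Y appearing 3 times.
Dividing 8! = 40320 by 3!·2!·2! = 24 for the repeated letters gives 1680.

1680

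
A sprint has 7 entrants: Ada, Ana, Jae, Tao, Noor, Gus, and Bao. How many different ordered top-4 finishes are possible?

This is an ordered selection of 4 from 7: P(7,4).
That gives 7 × 6 × 5 × 4 = 840.

840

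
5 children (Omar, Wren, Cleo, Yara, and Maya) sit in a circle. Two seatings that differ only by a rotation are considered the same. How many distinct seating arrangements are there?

Around a circle, 5 distinct people have 5!/5 = (4)! = 24 rotationally distinct seatings.

24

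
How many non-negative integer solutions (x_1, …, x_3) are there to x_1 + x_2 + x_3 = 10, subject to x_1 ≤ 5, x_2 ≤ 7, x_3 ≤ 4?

24

By stars and bars, unrestricted non-negative solutions to x_1+…+x_3 = 10 number C(10+2,2) = 66.
Subtract solutions that violate a single cap (substitute x_i' = x_i − (cap_i+1)): x_1 ≥ 6 gives C(6,2) = 15; x_2 ≥ 8 gives C(4,2) = 6; x_3 ≥ 5 gives C(7,2) = 21. Together 42.
No two caps can be exceeded simultaneously, so the pair terms are all 0.
By inclusion–exclusion the count is 66 − 42 + 0 = 24.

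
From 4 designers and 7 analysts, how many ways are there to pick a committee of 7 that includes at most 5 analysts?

301

Split by how many analysts are chosen (0 through 5).
Sum: C(7,0)·C(4,7) + C(7,1)·C(4,6) + C(7,2)·C(4,5) + C(7,3)·C(4,4) + C(7,4)·C(4,3) + C(7,5)·C(4,2) = 0 + 0 + 0 + 35 + 140 + 126 = 301.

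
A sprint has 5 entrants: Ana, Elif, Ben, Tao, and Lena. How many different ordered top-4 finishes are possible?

120

This is an ordered selection of 4 from 5: P(5,4).
That gives 5 × 4 × 3 × 2 = 120.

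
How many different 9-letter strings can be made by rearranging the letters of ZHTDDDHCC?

ZHTDDDHCC has 9 letters with C appearing twice, D appearing 3 times, and H appearing twice.
Dividing 9! = 362880 by 3!·2!·2! = 24 for the repeated letters gives 15120.

15120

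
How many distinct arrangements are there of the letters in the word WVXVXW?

90

The 6 letters of WVXVXW have repeats: V appearing twice, W appearing twice, and X appearing twice.
Dividing 6! = 720 by 2!·2!·2! = 8 for the repeated letters gives 90.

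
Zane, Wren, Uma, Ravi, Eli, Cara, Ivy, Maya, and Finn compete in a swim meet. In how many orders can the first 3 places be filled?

504

This is an ordered selection of 3 from 9: P(9,3).
That gives 9 × 8 × 7 = 504.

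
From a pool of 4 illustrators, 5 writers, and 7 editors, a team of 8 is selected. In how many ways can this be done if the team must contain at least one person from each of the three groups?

Unrestricted: C(16,8) = 12870 ways to pick any 8 of the 16.
Subtract selections that omit an entire group: no illustrators → C(12,8) = 495; no writers → C(11,8) = 165; no editors → C(9,8) = 9.
Add back selections omitting two groups (i.e. drawn from a single group): C(4,8) + C(5,8) + C(7,8) = 0.
By inclusion–exclusion: 12870 − 669 + 0 = 12201.

12201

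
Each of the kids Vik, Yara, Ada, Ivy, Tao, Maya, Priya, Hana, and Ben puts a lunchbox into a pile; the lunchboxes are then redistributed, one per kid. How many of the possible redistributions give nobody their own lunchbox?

Let Aᵢ be the assignments in which kid i gets their own lunchbox. We want the size of the complement of A₁∪…∪A_9.
By inclusion–exclusion this is Σ_{j=0}^{9} (−1)^j C(9,j)·(9−j)!.
Computing: 362880 − 362880 + 181440 − 60480 + 15120 − 3024 + 504 − 72 + 9 − 1 = 133496.

133496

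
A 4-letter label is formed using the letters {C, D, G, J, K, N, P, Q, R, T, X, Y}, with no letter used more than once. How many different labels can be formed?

11880

With no repetition, fill the 4 letters in order: 12 choices, then 11, down to 9.
12 × 11 × 10 × 9 = 11880.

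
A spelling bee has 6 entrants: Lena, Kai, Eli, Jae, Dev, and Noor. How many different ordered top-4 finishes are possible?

360

This is an ordered selection of 4 from 6: P(6,4).
That gives 6 × 5 × 4 × 3 = 360.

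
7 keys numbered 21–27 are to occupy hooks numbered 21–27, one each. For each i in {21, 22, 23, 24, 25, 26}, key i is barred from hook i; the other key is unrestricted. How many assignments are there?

2119

Let Aᵢ (for 21 ≤ i ≤ 26) be the placements that put key i in its forbidden hook. Any j of these fix j positions, leaving (7−j)! ways to fill the rest, and there are C(6,j) ways to pick which j.
By inclusion–exclusion, the number of valid placements is Σ_{j=0}^{6} (−1)^j C(6,j)·(7−j)!.
Computing: 5040 − 4320 + 1800 − 480 + 90 − 12 + 1 = 2119.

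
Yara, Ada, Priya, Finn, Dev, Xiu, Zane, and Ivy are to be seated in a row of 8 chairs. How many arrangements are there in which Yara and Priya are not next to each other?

Of the 8! = 40320 arrangements, those with Yara and Priya adjacent number 2 × 7! = 10080 (treat the pair as a block with 2 internal orders).
So 40320 − 10080 = 30240 arrangements keep them apart.

30240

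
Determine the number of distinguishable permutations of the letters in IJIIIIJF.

The 8 letters of IJIIIIJF have repeats: I appearing 5 times and J appearing twice.
Dividing 8! = 40320 by 5!·2! = 240 for the repeated letters gives 168.

168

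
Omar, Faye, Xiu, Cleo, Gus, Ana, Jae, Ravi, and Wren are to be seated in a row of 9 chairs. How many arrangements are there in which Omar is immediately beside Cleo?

Glue Omar and Cleo into one block (2 internal orders), leaving 8 units to arrange in a row.
That gives 2 × 8! = 2 × 40320 = 80640.

80640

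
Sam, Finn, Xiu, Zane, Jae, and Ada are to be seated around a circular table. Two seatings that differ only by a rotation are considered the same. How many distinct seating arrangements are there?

120

Around a circle, 6 distinct people have 6!/6 = (5)! = 120 rotationally distinct seatings.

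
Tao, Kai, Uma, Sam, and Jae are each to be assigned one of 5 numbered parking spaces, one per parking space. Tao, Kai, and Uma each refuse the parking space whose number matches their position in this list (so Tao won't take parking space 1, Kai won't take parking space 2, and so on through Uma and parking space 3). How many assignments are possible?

Let Aᵢ (for i ∈ {1, 2, 3}) be the placements that put person i in their forbidden parking space. Any j of these fix j positions, leaving (5−j)! ways to fill the rest, and there are C(3,j) ways to pick which j.
By inclusion–exclusion, the number of valid placements is Σ_{j=0}^{3} (−1)^j C(3,j)·(5−j)!.
Computing: 120 − 72 + 18 − 2 = 64.

64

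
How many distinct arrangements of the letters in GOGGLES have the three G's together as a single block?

Treat the 3 copies of G as a single block. The multiset to arrange is then {GGG, E, L, O, S}, 5 items in all.
All 5 items are distinct, so there are (5)! = 120 arrangements.

120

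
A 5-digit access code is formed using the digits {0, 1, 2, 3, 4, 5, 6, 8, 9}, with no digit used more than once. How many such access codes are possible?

15120

With no repetition, fill the 5 digits in order: 9 choices, then 8, down to 5.
That product is 9 × 8 × 7 × 6 × 5 = 15120.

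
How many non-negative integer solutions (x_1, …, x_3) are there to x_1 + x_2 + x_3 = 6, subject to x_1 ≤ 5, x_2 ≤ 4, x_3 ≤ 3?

By stars and bars, unrestricted non-negative solutions to x_1+…+x_3 = 6 number C(6+2,2) = 28.
Subtract solutions that violate a single cap (substitute x_i' = x_i − (cap_i+1)): x_1 ≥ 6 gives C(2,2) = 1; x_2 ≥ 5 gives C(3,2) = 3; x_3 ≥ 4 gives C(4,2) = 6. Together 10.
No two caps can be exceeded simultaneously, so the pair terms are all 0.
By inclusion–exclusion the count is 28 − 10 + 0 = 18.

18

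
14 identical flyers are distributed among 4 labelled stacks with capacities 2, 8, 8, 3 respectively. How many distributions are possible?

Ignoring the caps, the number of non-negative solutions to x_1+…+x_4 = 14 is C(17,3) = 680.
Subtract solutions that violate a single cap (substitute x_i' = x_i − (cap_i+1)): x_1 ≥ 3 gives C(14,3) = 364; x_2 ≥ 9 gives C(8,3) = 56; x_3 ≥ 9 gives C(8,3) = 56; x_4 ≥ 4 gives C(13,3) = 286. Together 762.
Add back pairs where two caps are both exceeded: 10 + 10 + 120 + 0 + 4 + 4 = 148.
By inclusion–exclusion the count is 680 − 762 + 148 = 66.

66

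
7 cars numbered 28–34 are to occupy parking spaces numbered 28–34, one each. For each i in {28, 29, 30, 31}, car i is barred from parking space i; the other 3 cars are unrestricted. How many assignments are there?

Let Aᵢ (for 28 ≤ i ≤ 31) be the placements that put car i in its forbidden parking space. Any j of these fix j positions, leaving (7−j)! ways to fill the rest, and there are C(4,j) ways to pick which j.
By inclusion–exclusion, the number of valid placements is Σ_{j=0}^{4} (−1)^j C(4,j)·(7−j)!.
Computing: 5040 − 2880 + 720 − 96 + 6 = 2790.

2790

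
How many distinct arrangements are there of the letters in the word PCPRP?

20

The 5 letters of PCPRP have repeats: P appearing 3 times.
Dividing 5! = 120 by 3! = 6 for the repeated letters gives 20.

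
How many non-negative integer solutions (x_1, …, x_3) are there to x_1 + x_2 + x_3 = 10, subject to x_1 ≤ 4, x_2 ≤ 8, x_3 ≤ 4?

Without the upper bounds there are C(12,2) = 66 ways to split 10 among 3 variables.
Subtract solutions that violate a single cap (substitute x_i' = x_i − (cap_i+1)): x_1 ≥ 5 gives C(7,2) = 21; x_2 ≥ 9 gives C(3,2) = 3; x_3 ≥ 5 gives C(7,2) = 21. Together 45.
Add back pairs where two caps are both exceeded: 0 + 1 + 0 = 1.
By inclusion–exclusion the count is 66 − 45 + 1 = 22.

22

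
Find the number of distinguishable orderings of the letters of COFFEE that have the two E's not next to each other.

120

There are 6!/(2!·2!) = 180 arrangements of COFFEE in total.
If the two E's are adjacent, glue them into one block, leaving 5 items to arrange: (5)!/(2!) = 60 ways.
Hence 180 − 60 = 120.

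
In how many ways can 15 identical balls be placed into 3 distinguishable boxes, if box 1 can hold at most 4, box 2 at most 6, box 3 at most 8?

By stars and bars, unrestricted non-negative solutions to x_1+…+x_3 = 15 number C(15+2,2) = 136.
Subtract solutions that violate a single cap (substitute x_i' = x_i − (cap_i+1)): x_1 ≥ 5 gives C(12,2) = 66; x_2 ≥ 7 gives C(10,2) = 45; x_3 ≥ 9 gives C(8,2) = 28. Together 139.
Add back pairs where two caps are both exceeded: 10 + 3 + 0 = 13.
By inclusion–exclusion the count is 136 − 139 + 13 = 10.

10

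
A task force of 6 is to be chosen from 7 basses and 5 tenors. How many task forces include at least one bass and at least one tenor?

917

Total 6-person selections from all 12: C(12,6) = 924.
Selections missing a whole group: no basses → C(5,6) = 0; no tenors → C(7,6) = 7.
Both groups omitted at once is impossible, so 924 − 7 = 917.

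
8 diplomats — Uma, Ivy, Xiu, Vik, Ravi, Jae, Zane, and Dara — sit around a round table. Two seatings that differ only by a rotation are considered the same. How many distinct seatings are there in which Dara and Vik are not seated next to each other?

Without the restriction there are (7)! = 5040 seatings.
Seatings with Dara beside Vik: treat them as a block with 2 internal orders, giving 2 × (6)! = 1440.
Subtracting, 5040 − 1440 = 3600.

3600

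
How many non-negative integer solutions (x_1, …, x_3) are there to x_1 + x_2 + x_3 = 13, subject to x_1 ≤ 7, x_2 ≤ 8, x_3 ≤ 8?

By stars and bars, unrestricted non-negative solutions to x_1+…+x_3 = 13 number C(13+2,2) = 105.
Subtract solutions that violate a single cap (substitute x_i' = x_i − (cap_i+1)): x_1 ≥ 8 gives C(7,2) = 21; x_2 ≥ 9 gives C(6,2) = 15; x_3 ≥ 9 gives C(6,2) = 15. Together 51.
No two caps can be exceeded simultaneously, so the pair terms are all 0.
By inclusion–exclusion the count is 105 − 51 + 0 = 54.

54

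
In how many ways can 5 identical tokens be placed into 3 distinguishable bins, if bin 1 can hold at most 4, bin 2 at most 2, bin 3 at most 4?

13

Without the upper bounds there are C(7,2) = 21 ways to split 5 among 3 bins.
Subtract solutions that violate a single cap (substitute x_i' = x_i − (cap_i+1)): x_1 ≥ 5 gives C(2,2) = 1; x_2 ≥ 3 gives C(4,2) = 6; x_3 ≥ 5 gives C(2,2) = 1. Together 8.
No two caps can be exceeded simultaneously, so the pair terms are all 0.
By inclusion–exclusion the count is 21 − 8 + 0 = 13.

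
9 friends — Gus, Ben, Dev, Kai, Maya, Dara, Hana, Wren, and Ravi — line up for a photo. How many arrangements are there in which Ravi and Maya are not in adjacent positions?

282240

There are 9! = 362880 arrangements in all. If Ravi and Maya are adjacent, merging them into one block gives 2·(8)! = 80640 arrangements.
So 362880 − 80640 = 282240 arrangements keep them apart.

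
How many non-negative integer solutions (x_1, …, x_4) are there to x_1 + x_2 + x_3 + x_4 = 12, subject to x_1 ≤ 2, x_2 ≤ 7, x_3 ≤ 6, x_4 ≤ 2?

36

Without the upper bounds there are C(15,3) = 455 ways to split 12 among 4 variables.
Subtract solutions that violate a single cap (substitute x_i' = x_i − (cap_i+1)): x_1 ≥ 3 gives C(12,3) = 220; x_2 ≥ 8 gives C(7,3) = 35; x_3 ≥ 7 gives C(8,3) = 56; x_4 ≥ 3 gives C(12,3) = 220. Together 531.
Add back pairs where two caps are both exceeded: 4 + 10 + 84 + 0 + 4 + 10 = 112.
By inclusion–exclusion the count is 455 − 531 + 112 = 36.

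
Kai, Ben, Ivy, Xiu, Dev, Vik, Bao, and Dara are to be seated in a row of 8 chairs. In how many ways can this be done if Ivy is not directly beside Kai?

30240

There are 8! = 40320 arrangements in all. If Ivy and Kai are adjacent, merging them into one block gives 2·(7)! = 10080 arrangements.
Complementary counting: 40320 − 10080 = 30240.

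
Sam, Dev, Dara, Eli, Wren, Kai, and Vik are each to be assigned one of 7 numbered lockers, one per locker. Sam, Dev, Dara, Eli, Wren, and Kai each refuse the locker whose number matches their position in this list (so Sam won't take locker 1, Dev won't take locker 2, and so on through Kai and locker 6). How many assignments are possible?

2119

Let Aᵢ (for 1 ≤ i ≤ 6) be the placements that put person i in their forbidden locker. Any j of these fix j positions, leaving (7−j)! ways to fill the rest, and there are C(6,j) ways to pick which j.
By inclusion–exclusion, the number of valid placements is Σ_{j=0}^{6} (−1)^j C(6,j)·(7−j)!.
Computing: 5040 − 4320 + 1800 − 480 + 90 − 12 + 1 = 2119.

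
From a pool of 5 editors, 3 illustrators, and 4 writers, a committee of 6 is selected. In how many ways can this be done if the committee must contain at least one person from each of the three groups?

Unrestricted: C(12,6) = 924 ways to pick any 6 of the 12.
Selections missing a whole group: no editors → C(7,6) = 7; no illustrators → C(9,6) = 84; no writers → C(8,6) = 28.
Add back selections omitting two groups (i.e. drawn from a single group): C(5,6) + C(3,6) + C(4,6) = 0.
By inclusion–exclusion: 924 − 119 + 0 = 805.

805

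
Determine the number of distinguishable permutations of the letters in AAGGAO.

60

AAGGAO has 6 letters with A appearing 3 times and G appearing twice.
So there are 6! / (3!·2!) = 60 distinguishable arrangements.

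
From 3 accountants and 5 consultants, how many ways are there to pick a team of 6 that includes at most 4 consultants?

25

Split by how many consultants are chosen (0 through 4).
Sum: C(5,0)·C(3,6) + C(5,1)·C(3,5) + C(5,2)·C(3,4) + C(5,3)·C(3,3) + C(5,4)·C(3,2) = 0 + 0 + 0 + 10 + 15 = 25.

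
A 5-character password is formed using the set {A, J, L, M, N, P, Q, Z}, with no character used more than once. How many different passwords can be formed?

6720

With no repetition, fill the 5 characters in order: 8 choices, then 7, down to 4.
8 × 7 × 6 × 5 × 4 = 6720.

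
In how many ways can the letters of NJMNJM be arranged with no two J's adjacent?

60

Total arrangements of NJMNJM: 6!/(2!·2!·2!) = 90.
Arrangements with the J's together: treat JJ as one letter, giving (5)!/(2!·2!) = 30.
Subtracting, 90 − 30 = 60 arrangements keep the J's apart.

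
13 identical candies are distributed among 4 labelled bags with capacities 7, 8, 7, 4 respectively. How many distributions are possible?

Without the upper bounds there are C(16,3) = 560 ways to split 13 among 4 bags.
Subtract solutions that violate a single cap (substitute x_i' = x_i − (cap_i+1)): x_1 ≥ 8 gives C(8,3) = 56; x_2 ≥ 9 gives C(7,3) = 35; x_3 ≥ 8 gives C(8,3) = 56; x_4 ≥ 5 gives C(11,3) = 165. Together 312.
Add back pairs where two caps are both exceeded: 0 + 0 + 1 + 0 + 0 + 1 = 2.
By inclusion–exclusion the count is 560 − 312 + 2 = 250.

250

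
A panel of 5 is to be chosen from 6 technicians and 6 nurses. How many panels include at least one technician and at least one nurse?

With no constraint there are C(12,5) = 792 possible selections.
Selections missing a whole group: no technicians → C(6,5) = 6; no nurses → C(6,5) = 6.
Both groups omitted at once is impossible, so 792 − 12 = 780.

780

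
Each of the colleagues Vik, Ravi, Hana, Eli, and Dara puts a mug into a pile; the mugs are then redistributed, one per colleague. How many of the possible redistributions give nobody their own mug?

Count assignments avoiding every fixed point. For any j of the 5 colleagues fixed to their own mug, the other 5−j can be arranged in (5−j)! ways.
By inclusion–exclusion this is Σ_{j=0}^{5} (−1)^j C(5,j)·(5−j)!.
Computing: 120 − 120 + 60 − 20 + 5 − 1 = 44.

44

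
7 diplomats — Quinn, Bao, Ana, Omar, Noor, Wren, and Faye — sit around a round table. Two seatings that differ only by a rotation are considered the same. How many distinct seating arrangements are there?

Fix one person's seat to break rotational symmetry; the remaining 6 people can be arranged in (6)! = 720 ways.

720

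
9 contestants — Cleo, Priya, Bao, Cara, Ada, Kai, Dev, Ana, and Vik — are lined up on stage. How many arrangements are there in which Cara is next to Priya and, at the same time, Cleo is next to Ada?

20160

Treat {Cara,Priya} as one block (2 orders) and {Cleo,Ada} as another (2 orders).
That leaves 7 units to arrange: 2 × 2 × 7! = 4 × 5040 = 20160.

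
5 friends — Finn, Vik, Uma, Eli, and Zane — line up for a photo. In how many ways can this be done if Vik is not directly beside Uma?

There are 5! = 120 arrangements in all. If Vik and Uma are adjacent, merging them into one block gives 2·(4)! = 48 arrangements.
Complementary counting: 120 − 48 = 72.

72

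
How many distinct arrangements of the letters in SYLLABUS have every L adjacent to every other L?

Treat the 2 copies of L as a single block. The multiset to arrange is then {LL, A, B, S, S, U, Y}, 7 items in all.
That gives (7)!/(2!) = 2520 arrangements.

2520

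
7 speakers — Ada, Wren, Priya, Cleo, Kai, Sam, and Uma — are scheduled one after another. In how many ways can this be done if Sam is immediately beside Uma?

Treat {Sam, Uma} as a single unit. There are 6 units to order, and the pair itself can be ordered 2 ways.
That gives 2 × 6! = 2 × 720 = 1440.

1440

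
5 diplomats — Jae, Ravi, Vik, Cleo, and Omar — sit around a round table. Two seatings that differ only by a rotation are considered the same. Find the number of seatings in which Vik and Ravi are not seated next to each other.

Without the restriction there are (4)! = 24 seatings.
Seatings with Vik beside Ravi: treat them as a block with 2 internal orders, giving 2 × (3)! = 12.
Subtracting, 24 − 12 = 12.

12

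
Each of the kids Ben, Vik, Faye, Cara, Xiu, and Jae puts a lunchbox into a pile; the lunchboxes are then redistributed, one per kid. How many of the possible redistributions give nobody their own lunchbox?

This is the derangement count D_6: permutations of 6 items with no fixed point.
By inclusion–exclusion this is Σ_{j=0}^{6} (−1)^j C(6,j)·(6−j)!.
Computing: 720 − 720 + 360 − 120 + 30 − 6 + 1 = 265.

265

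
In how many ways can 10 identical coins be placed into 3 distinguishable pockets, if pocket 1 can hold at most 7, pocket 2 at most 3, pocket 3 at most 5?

By stars and bars, unrestricted non-negative solutions to x_1+…+x_3 = 10 number C(10+2,2) = 66.
Subtract solutions that violate a single cap (substitute x_i' = x_i − (cap_i+1)): x_1 ≥ 8 gives C(4,2) = 6; x_2 ≥ 4 gives C(8,2) = 28; x_3 ≥ 6 gives C(6,2) = 15. Together 49.
Add back pairs where two caps are both exceeded: 0 + 0 + 1 = 1.
By inclusion–exclusion the count is 66 − 49 + 1 = 18.

18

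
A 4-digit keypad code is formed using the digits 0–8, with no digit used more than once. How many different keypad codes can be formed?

3024

This is a permutation of 4 out of 9: P(9,4) = 9!/5!.
9 × 8 × 7 × 6 = 3024.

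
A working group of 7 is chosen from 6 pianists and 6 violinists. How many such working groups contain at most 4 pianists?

696

Split by how many pianists are chosen (0 through 4).
Sum: C(6,0)·C(6,7) + C(6,1)·C(6,6) + C(6,2)·C(6,5) + C(6,3)·C(6,4) + C(6,4)·C(6,3) = 0 + 6 + 90 + 300 + 300 = 696.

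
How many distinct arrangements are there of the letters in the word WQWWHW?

30

Letter multiplicities in WQWWHW: H×1, Q×1, W×4.
So there are 6! / (4!) = 30 distinguishable arrangements.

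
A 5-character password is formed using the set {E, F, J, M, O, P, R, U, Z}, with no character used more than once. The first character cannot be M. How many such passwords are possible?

13440

The first character has 9−1 = 8 choices (anything except M).
The remaining 4 characters are filled from the other 8 symbols without repetition: 8 × 7 × 6 × 5 = 1680.
Total: 8 × 1680 = 13440.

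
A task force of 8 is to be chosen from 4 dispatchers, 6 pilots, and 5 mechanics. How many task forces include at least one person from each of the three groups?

6216

Total 8-person selections from all 15: C(15,8) = 6435.
Subtract selections that omit an entire group: no dispatchers → C(11,8) = 165; no pilots → C(9,8) = 9; no mechanics → C(10,8) = 45.
Add back selections omitting two groups (i.e. drawn from a single group): C(4,8) + C(6,8) + C(5,8) = 0.
By inclusion–exclusion: 6435 − 219 + 0 = 6216.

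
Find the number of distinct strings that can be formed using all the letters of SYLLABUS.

10080

The 8 letters of SYLLABUS have repeats: L appearing twice and S appearing twice.
Dividing 8! = 40320 by 2!·2! = 4 for the repeated letters gives 10080.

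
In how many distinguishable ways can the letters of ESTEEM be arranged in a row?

The 6 letters of ESTEEM have repeats: E appearing 3 times.
The number of distinct arrangements is 6!/(3!) = 720/6 = 120.

120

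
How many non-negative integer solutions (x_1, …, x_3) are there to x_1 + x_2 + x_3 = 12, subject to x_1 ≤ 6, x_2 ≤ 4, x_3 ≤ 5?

Ignoring the caps, the number of non-negative solutions to x_1+…+x_3 = 12 is C(14,2) = 91.
Subtract solutions that violate a single cap (substitute x_i' = x_i − (cap_i+1)): x_1 ≥ 7 gives C(7,2) = 21; x_2 ≥ 5 gives C(9,2) = 36; x_3 ≥ 6 gives C(8,2) = 28. Together 85.
Add back pairs where two caps are both exceeded: 1 + 0 + 3 = 4.
By inclusion–exclusion the count is 91 − 85 + 4 = 10.

10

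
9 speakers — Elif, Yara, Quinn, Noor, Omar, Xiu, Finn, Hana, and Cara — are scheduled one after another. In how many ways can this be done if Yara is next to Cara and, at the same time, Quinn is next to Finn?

20160

Treat {Yara,Cara} as one block (2 orders) and {Quinn,Finn} as another (2 orders).
That leaves 7 units to arrange: 2 × 2 × 7! = 4 × 5040 = 20160.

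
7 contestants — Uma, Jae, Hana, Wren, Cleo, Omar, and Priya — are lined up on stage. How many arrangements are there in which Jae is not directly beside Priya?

3600

There are 7! = 5040 arrangements in all. If Jae and Priya are adjacent, merging them into one block gives 2·(6)! = 1440 arrangements.
So 5040 − 1440 = 3600 arrangements keep them apart.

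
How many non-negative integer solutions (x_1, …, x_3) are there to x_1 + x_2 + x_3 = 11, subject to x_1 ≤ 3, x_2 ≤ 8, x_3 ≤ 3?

10

By stars and bars, unrestricted non-negative solutions to x_1+…+x_3 = 11 number C(11+2,2) = 78.
Subtract solutions that violate a single cap (substitute x_i' = x_i − (cap_i+1)): x_1 ≥ 4 gives C(9,2) = 36; x_2 ≥ 9 gives C(4,2) = 6; x_3 ≥ 4 gives C(9,2) = 36. Together 78.
Add back pairs where two caps are both exceeded: 0 + 10 + 0 = 10.
By inclusion–exclusion the count is 78 − 78 + 10 = 10.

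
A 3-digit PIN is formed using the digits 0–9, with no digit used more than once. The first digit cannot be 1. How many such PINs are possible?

The first digit has 10−1 = 9 choices (anything except 1).
The remaining 2 digits are filled from the other 9 symbols without repetition: 9 × 8 = 72.
Total: 9 × 72 = 648.

648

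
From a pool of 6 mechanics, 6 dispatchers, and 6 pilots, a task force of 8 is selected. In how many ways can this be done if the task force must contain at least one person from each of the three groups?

42273

Total 8-person selections from all 18: C(18,8) = 43758.
Selections missing a whole group: no mechanics → C(12,8) = 495; no dispatchers → C(12,8) = 495; no pilots → C(12,8) = 495.
Add back selections omitting two groups (i.e. drawn from a single group): C(6,8) + C(6,8) + C(6,8) = 0.
By inclusion–exclusion: 43758 − 1485 + 0 = 42273.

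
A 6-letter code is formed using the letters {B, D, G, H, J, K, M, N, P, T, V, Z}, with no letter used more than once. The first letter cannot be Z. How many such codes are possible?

609840

The first letter has 12−1 = 11 choices (anything except Z).
The remaining 5 letters are filled from the other 11 symbols without repetition: 11 × 10 × 9 × 8 × 7 = 55440.
Total: 11 × 55440 = 609840.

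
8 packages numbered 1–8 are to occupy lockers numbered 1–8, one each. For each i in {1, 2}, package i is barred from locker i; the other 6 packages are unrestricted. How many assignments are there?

Let Aᵢ (for i ∈ {1, 2}) be the placements that put package i in its forbidden locker. Any j of these fix j positions, leaving (8−j)! ways to fill the rest, and there are C(2,j) ways to pick which j.
By inclusion–exclusion, the number of valid placements is Σ_{j=0}^{2} (−1)^j C(2,j)·(8−j)!.
Computing: 40320 − 10080 + 720 = 30960.

30960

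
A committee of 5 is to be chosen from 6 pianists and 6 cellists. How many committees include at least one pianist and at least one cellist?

780

With no constraint there are C(12,5) = 792 possible selections.
Subtract selections that omit an entire group: no pianists → C(6,5) = 6; no cellists → C(6,5) = 6.
Both groups omitted at once is impossible, so 792 − 12 = 780.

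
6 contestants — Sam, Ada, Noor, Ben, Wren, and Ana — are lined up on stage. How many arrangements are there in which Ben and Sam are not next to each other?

Of the 6! = 720 arrangements, those with Ben and Sam adjacent number 2 × 5! = 240 (treat the pair as a block with 2 internal orders).
Complementary counting: 720 − 240 = 480.

480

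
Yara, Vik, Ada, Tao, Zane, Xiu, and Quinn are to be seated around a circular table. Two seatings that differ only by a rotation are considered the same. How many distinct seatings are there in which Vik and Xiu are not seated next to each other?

480

All circular seatings of 7 people number (6)! = 720.
Seatings with Vik beside Xiu: treat them as a block with 2 internal orders, giving 2 × (5)! = 240.
Subtracting, 720 − 240 = 480.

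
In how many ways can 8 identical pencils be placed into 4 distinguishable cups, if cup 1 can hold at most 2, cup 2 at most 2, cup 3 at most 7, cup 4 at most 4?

44

Without the upper bounds there are C(11,3) = 165 ways to split 8 among 4 cups.
Subtract solutions that violate a single cap (substitute x_i' = x_i − (cap_i+1)): x_1 ≥ 3 gives C(8,3) = 56; x_2 ≥ 3 gives C(8,3) = 56; x_3 ≥ 8 gives C(3,3) = 1; x_4 ≥ 5 gives C(6,3) = 20. Together 133.
Add back pairs where two caps are both exceeded: 10 + 0 + 1 + 0 + 1 + 0 = 12.
By inclusion–exclusion the count is 165 − 133 + 12 = 44.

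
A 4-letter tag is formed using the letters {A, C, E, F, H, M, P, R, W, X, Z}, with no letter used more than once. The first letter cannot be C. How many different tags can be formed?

7200

The first letter has 11−1 = 10 choices (anything except C).
The remaining 3 letters are filled from the other 10 symbols without repetition: 10 × 9 × 8 = 720.
Total: 10 × 720 = 7200.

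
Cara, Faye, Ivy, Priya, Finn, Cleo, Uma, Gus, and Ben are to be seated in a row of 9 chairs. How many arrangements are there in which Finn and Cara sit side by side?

Treat {Finn, Cara} as a single unit. There are 8 units to order, and the pair itself can be ordered 2 ways.
So the count is 2·(8)! = 80640.

80640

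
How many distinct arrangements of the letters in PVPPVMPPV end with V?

With the last slot taken by V, it remains to arrange the other 8 letters (PPPVMPPV).
Those 8 letters have P appearing 5 times and V appearing twice, giving (8)!/(5!·2!) = 168.

168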